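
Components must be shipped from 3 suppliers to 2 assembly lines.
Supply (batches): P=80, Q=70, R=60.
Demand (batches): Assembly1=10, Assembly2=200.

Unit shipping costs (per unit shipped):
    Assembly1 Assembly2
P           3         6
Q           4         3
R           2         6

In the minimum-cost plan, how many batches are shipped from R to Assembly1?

10

Solving gives:
  P to Assembly2: 80 batches
  Q to Assembly2: 70 batches
  R to Assembly1: 10 batches
  R to Assembly2: 50 batches
Total cost = 1010.
So R→Assembly1 carries 10 batches.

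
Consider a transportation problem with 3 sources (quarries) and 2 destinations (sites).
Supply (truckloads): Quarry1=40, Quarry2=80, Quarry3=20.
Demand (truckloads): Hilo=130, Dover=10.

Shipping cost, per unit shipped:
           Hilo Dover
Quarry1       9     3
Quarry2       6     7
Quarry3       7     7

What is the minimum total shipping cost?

920

A cheapest plan:
  Quarry1–Hilo: 30 × 9 = 270
  Quarry1–Dover: 10 × 3 = 30
  Quarry2–Hilo: 80 × 6 = 480
  Quarry3–Hilo: 20 × 7 = 140
Total = 270 + 30 + 480 + 140 = 920.
(Supply check: Quarry1 ships 40; Quarry2 ships 80; Quarry3 ships 20.)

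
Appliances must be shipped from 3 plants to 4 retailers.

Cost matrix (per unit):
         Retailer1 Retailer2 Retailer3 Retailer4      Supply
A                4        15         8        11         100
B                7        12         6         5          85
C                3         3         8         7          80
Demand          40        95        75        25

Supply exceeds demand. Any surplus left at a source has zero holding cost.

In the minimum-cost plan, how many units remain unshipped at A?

30

An optimal plan:
  A to Retailer1: 40 × 4 = 160
  A to Retailer3: 30 × 8 = 240
  B to Retailer2: 15 × 12 = 180
  B to Retailer3: 45 × 6 = 270
  B to Retailer4: 25 × 5 = 125
  C to Retailer2: 80 × 3 = 240
Total cost = 1215.
A ships 70 of its 100, leaving 30.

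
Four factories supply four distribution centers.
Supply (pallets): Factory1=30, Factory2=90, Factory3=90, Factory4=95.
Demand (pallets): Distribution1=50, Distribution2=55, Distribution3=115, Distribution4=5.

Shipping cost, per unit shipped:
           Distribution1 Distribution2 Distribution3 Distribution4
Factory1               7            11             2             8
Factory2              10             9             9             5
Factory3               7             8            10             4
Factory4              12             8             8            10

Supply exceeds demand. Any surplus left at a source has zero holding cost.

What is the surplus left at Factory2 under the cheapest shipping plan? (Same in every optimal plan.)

80

An optimal plan:
  Factory1→Distribution3: 30 × 2 = 60
  Factory2→Distribution2: 10 × 9 = 90
  Factory3→Distribution1: 50 × 7 = 350
  Factory3→Distribution2: 35 × 8 = 280
  Factory3→Distribution4: 5 × 4 = 20
  Factory4→Distribution2: 10 × 8 = 80
  Factory4→Distribution3: 85 × 8 = 680
Total cost = 1560.
Factory2 ships 10 of its 90, leaving 80.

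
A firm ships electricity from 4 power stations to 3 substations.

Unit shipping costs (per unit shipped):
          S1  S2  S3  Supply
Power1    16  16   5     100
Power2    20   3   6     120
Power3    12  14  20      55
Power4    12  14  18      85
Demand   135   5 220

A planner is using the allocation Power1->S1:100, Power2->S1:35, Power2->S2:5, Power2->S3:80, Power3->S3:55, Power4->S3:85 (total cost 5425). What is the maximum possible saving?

Current plan cost = 100·16 + 35·20 + 5·3 + 80·6 + 55·20 + 85·18 = 5425.
Optimal plan:
  Power1->S3: 100 × 5 = 500
  Power2->S3: 120 × 6 = 720
  Power3->S1: 55 × 12 = 660
  Power4->S1: 80 × 12 = 960
  Power4->S2: 5 × 14 = 70
Optimal cost = 2910.
Saving = 5425 − 2910 = 2515.

2515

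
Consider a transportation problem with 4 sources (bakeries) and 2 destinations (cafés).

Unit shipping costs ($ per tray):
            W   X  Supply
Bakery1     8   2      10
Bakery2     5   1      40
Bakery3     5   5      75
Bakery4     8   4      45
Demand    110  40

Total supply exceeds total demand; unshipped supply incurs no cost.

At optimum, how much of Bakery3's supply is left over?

0

Minimum-cost shipments:
  Bakery1–X: 10 × $2 = $20
  Bakery2–W: 35 × $5 = $175
  Bakery2–X: 5 × $1 = $5
  Bakery3–W: 75 × $5 = $375
  Bakery4–X: 25 × $4 = $100
Total cost = $675.
Bakery3 ships 75 of its 75, leaving 0.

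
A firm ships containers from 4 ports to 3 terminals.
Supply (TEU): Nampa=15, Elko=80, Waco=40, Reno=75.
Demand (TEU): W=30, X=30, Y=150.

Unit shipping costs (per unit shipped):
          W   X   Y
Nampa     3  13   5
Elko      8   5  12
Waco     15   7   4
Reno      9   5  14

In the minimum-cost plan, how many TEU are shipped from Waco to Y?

40

Optimal shipments:
  Nampa to Y: 15 × 5 = 75
  Elko to Y: 80 × 12 = 960
  Waco to Y: 40 × 4 = 160
  Reno to W: 30 × 9 = 270
  Reno to X: 30 × 5 = 150
  Reno to Y: 15 × 14 = 210
Total cost = 1825.
So Waco→Y carries 40 TEU.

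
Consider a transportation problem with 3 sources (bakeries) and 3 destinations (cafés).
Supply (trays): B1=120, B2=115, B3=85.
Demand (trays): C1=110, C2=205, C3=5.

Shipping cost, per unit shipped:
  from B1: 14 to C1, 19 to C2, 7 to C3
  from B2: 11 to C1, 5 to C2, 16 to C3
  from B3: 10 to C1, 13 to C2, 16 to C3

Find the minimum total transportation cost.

An optimal shipping plan:
  B1 to C1: 110 × 14 = 1540
  B1 to C2: 5 × 19 = 95
  B1 to C3: 5 × 7 = 35
  B2 to C2: 115 × 5 = 575
  B3 to C2: 85 × 13 = 1105
Total = 1540 + 95 + 35 + 575 + 1105 = 3350.
(Supply check: B1 ships 120; B2 ships 115; B3 ships 85.)

3350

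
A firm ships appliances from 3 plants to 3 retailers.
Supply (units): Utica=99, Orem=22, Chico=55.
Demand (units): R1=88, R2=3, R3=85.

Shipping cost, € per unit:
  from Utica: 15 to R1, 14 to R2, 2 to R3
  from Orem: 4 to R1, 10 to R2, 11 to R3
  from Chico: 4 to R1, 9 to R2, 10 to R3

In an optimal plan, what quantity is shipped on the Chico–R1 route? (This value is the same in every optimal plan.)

55

Solving gives:
  Utica→R1: 11 × €15 = €165
  Utica→R2: 3 × €14 = €42
  Utica→R3: 85 × €2 = €170
  Orem→R1: 22 × €4 = €88
  Chico→R1: 55 × €4 = €220
Total cost = €685.
So Chico→R1 carries 55 units.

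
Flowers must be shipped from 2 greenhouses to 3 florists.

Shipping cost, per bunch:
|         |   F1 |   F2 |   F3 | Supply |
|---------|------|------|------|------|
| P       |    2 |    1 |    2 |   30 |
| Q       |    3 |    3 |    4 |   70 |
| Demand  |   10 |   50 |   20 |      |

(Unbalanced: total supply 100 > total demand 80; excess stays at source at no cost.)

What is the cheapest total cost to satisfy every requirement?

A cheapest plan:
  P→F2: 30 bunches
  Q→F1: 10 bunches
  Q→F2: 20 bunches
  Q→F3: 20 bunches
Total cost = 200.

200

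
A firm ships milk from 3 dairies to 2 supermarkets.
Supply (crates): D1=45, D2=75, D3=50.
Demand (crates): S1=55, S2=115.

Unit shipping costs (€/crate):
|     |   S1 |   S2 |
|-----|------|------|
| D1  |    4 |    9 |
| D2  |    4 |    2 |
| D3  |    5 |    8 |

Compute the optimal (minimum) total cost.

700

One minimum-cost allocation:
  D1->S1: 45 × €4 = €180
  D2->S2: 75 × €2 = €150
  D3->S1: 10 × €5 = €50
  D3->S2: 40 × €8 = €320
Total = 180 + 150 + 50 + 320 = €700.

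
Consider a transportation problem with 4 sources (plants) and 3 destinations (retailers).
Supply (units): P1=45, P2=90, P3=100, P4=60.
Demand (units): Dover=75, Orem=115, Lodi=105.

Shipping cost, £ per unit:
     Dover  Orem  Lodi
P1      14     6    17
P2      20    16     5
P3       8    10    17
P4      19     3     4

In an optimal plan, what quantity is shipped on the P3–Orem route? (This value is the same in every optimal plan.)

Optimal shipments:
  P1 to Orem: 45 × £6 = £270
  P2 to Lodi: 90 × £5 = £450
  P3 to Dover: 75 × £8 = £600
  P3 to Orem: 25 × £10 = £250
  P4 to Orem: 45 × £3 = £135
  P4 to Lodi: 15 × £4 = £60
Total cost = £1765.
So P3→Orem carries 25 units.

25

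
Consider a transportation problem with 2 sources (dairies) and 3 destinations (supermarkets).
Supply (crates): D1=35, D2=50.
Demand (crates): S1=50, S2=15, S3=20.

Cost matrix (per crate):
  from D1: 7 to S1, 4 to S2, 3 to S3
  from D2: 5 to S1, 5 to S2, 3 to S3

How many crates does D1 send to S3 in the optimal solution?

20

Solving gives:
  D1 to S2: 15 × 4 = 60
  D1 to S3: 20 × 3 = 60
  D2 to S1: 50 × 5 = 250
Total cost = 370.
So D1→S3 carries 20 crates.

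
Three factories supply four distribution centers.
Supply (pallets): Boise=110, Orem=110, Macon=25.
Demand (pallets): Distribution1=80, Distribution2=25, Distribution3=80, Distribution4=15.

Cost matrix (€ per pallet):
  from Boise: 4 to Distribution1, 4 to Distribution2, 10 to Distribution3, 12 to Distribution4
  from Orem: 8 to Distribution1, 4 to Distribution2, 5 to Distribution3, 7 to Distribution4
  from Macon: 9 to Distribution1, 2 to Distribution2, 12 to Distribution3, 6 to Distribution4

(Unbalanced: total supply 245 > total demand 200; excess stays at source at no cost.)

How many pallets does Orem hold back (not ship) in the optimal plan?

15

Minimum-cost shipments:
  Boise->Distribution1: 80 × €4 = €320
  Orem->Distribution3: 80 × €5 = €400
  Orem->Distribution4: 15 × €7 = €105
  Macon->Distribution2: 25 × €2 = €50
Total cost = €875.
Orem ships 95 of its 110, leaving 15.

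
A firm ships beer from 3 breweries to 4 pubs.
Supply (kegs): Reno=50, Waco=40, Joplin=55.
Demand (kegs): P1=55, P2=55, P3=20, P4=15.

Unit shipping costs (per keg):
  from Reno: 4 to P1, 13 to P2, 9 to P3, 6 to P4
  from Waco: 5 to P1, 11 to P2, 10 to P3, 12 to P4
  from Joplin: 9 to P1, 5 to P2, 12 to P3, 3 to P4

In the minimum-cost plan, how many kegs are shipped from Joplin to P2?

55

Solving gives:
  Reno to P1: 15 kegs
  Reno to P3: 20 kegs
  Reno to P4: 15 kegs
  Waco to P1: 40 kegs
  Joplin to P2: 55 kegs
Total cost = 805.
So Joplin→P2 carries 55 kegs.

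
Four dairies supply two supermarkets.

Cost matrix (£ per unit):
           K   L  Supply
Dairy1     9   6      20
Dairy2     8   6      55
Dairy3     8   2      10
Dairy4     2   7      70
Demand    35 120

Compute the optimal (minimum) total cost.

An optimal shipping plan:
  Dairy1→L: 20 crates
  Dairy2→L: 55 crates
  Dairy3→L: 10 crates
  Dairy4→K: 35 crates
  Dairy4→L: 35 crates
Total cost = £785.

785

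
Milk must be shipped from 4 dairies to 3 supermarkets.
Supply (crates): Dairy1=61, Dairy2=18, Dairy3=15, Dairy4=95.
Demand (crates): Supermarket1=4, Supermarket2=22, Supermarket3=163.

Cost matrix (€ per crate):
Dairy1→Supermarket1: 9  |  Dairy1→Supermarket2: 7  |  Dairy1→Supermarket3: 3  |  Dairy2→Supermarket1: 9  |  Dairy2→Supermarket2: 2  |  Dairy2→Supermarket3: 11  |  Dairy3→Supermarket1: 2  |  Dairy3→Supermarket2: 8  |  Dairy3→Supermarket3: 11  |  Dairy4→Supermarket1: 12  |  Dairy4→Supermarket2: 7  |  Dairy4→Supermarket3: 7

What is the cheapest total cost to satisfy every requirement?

One minimum-cost allocation:
  Dairy1–Supermarket3: 61 × €3 = €183
  Dairy2–Supermarket2: 18 × €2 = €36
  Dairy3–Supermarket1: 4 × €2 = €8
  Dairy3–Supermarket2: 4 × €8 = €32
  Dairy3–Supermarket3: 7 × €11 = €77
  Dairy4–Supermarket3: 95 × €7 = €665
Total = 183 + 36 + 8 + 32 + 77 + 665 = €1001.
(Supply check: Dairy1 ships 61; Dairy2 ships 18; Dairy3 ships 15; Dairy4 ships 95.)

1001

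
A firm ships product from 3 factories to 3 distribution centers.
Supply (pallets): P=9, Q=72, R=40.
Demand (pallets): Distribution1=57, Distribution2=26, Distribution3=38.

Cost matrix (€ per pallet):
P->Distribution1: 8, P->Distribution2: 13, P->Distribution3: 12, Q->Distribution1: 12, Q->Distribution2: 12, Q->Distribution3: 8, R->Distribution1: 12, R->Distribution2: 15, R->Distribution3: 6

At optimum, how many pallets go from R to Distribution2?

0

Solving gives:
  P to Distribution1: 9 pallets
  Q to Distribution1: 46 pallets
  Q to Distribution2: 26 pallets
  R to Distribution1: 2 pallets
  R to Distribution3: 38 pallets
Total cost = €1188.
The route R→Distribution2 is not used.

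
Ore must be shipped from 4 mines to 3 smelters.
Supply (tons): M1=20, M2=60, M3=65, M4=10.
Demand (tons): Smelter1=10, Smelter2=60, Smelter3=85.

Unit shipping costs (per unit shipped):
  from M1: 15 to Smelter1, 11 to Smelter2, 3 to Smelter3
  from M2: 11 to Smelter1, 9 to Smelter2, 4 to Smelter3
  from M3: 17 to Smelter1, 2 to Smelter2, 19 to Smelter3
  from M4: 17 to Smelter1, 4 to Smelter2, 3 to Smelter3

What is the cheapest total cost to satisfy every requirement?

One minimum-cost allocation:
  M1->Smelter3: 20 tons
  M2->Smelter1: 5 tons
  M2->Smelter3: 55 tons
  M3->Smelter1: 5 tons
  M3->Smelter2: 60 tons
  M4->Smelter3: 10 tons
Total cost = 570.
(Supply check: M1 ships 20; M2 ships 60; M3 ships 65; M4 ships 10.)

570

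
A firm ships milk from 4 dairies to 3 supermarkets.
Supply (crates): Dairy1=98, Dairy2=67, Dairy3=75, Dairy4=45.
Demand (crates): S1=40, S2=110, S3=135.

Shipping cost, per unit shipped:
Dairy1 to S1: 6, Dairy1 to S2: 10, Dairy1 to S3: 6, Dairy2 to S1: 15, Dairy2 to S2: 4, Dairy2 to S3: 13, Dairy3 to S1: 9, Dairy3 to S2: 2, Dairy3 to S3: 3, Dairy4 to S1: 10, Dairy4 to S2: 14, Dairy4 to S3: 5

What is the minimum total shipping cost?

A cheapest plan:
  Dairy1→S1: 40 × 6 = 240
  Dairy1→S3: 58 × 6 = 348
  Dairy2→S2: 67 × 4 = 268
  Dairy3→S2: 43 × 2 = 86
  Dairy3→S3: 32 × 3 = 96
  Dairy4→S3: 45 × 5 = 225
Total = 240 + 348 + 268 + 86 + 96 + 225 = 1263.
(Supply check: Dairy1 ships 98; Dairy2 ships 67; Dairy3 ships 75; Dairy4 ships 45.)

1263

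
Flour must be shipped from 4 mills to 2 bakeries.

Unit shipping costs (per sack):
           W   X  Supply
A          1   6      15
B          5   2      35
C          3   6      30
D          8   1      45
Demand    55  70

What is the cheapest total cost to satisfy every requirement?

A cheapest plan:
  A–W: 15 × 1 = 15
  B–W: 10 × 5 = 50
  B–X: 25 × 2 = 50
  C–W: 30 × 3 = 90
  D–X: 45 × 1 = 45
Total = 15 + 50 + 50 + 90 + 45 = 250.

250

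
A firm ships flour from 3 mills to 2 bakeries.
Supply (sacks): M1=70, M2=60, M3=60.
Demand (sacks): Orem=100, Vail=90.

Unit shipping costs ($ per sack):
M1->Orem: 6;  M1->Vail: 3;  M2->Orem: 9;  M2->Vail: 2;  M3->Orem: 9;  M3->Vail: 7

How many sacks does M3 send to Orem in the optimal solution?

The minimum-cost plan:
  M1->Orem: 40 sacks
  M1->Vail: 30 sacks
  M2->Vail: 60 sacks
  M3->Orem: 60 sacks
Total cost = $990.
So M3→Orem carries 60 sacks.

60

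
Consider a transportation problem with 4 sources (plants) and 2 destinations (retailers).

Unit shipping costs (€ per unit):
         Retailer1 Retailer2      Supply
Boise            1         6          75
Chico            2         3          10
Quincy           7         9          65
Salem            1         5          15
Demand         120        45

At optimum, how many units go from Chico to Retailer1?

0

Optimal shipments:
  Boise->Retailer1: 75 units
  Chico->Retailer2: 10 units
  Quincy->Retailer1: 30 units
  Quincy->Retailer2: 35 units
  Salem->Retailer1: 15 units
Total cost = €645.
The route Chico→Retailer1 is not used.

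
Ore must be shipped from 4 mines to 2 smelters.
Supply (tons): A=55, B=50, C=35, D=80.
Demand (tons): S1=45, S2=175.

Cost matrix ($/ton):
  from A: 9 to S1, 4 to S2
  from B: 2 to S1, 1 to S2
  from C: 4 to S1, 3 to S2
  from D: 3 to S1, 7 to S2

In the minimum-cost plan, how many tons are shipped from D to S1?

45

The minimum-cost plan:
  A->S2: 55 × $4 = $220
  B->S2: 50 × $1 = $50
  C->S2: 35 × $3 = $105
  D->S1: 45 × $3 = $135
  D->S2: 35 × $7 = $245
Total cost = $755.
So D→S1 carries 45 tons.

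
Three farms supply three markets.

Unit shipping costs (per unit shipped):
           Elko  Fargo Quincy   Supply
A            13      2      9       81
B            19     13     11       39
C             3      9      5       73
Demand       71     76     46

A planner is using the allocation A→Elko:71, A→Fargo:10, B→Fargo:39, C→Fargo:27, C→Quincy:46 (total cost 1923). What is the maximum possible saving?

1074

Current plan cost = 71·13 + 10·2 + 39·13 + 27·9 + 46·5 = 1923.
Optimal plan:
  A→Fargo: 76 crates
  A→Quincy: 5 crates
  B→Quincy: 39 crates
  C→Elko: 71 crates
  C→Quincy: 2 crates
Optimal cost = 849.
Saving = 1923 − 849 = 1074.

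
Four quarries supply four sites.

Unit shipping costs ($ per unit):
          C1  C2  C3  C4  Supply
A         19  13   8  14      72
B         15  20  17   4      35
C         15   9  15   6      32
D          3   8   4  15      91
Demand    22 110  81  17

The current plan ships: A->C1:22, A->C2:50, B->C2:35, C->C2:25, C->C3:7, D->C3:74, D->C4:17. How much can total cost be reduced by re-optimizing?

775

Current plan cost = 22·19 + 50·13 + 35·20 + 25·9 + 7·15 + 74·4 + 17·15 = $2649.
Optimal plan:
  A to C3: 72 truckloads
  B to C1: 18 truckloads
  B to C4: 17 truckloads
  C to C2: 32 truckloads
  D to C1: 4 truckloads
  D to C2: 78 truckloads
  D to C3: 9 truckloads
Optimal cost = $1874.
Saving = 2649 − 1874 = $775.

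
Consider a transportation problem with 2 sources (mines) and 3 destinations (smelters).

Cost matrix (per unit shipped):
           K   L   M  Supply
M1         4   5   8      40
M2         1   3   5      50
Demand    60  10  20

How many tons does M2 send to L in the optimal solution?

Solving gives:
  M1 to K: 10 × 4 = 40
  M1 to L: 10 × 5 = 50
  M1 to M: 20 × 8 = 160
  M2 to K: 50 × 1 = 50
Total cost = 300.
The route M2→L is not used.

0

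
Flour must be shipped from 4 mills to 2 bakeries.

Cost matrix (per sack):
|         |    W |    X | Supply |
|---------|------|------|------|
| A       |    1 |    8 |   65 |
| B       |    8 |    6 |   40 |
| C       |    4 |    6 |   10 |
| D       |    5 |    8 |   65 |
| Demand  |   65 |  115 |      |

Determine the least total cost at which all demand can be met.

885

An optimal shipping plan:
  A to W: 65 × 1 = 65
  B to X: 40 × 6 = 240
  C to X: 10 × 6 = 60
  D to X: 65 × 8 = 520
Total = 65 + 240 + 60 + 520 = 885.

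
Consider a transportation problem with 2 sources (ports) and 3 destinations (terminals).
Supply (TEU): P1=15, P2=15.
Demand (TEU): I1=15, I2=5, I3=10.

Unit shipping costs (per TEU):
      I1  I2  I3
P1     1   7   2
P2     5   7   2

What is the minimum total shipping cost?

A cheapest plan:
  P1–I1: 15 × 1 = 15
  P2–I2: 5 × 7 = 35
  P2–I3: 10 × 2 = 20
Total = 15 + 35 + 20 = 70.

70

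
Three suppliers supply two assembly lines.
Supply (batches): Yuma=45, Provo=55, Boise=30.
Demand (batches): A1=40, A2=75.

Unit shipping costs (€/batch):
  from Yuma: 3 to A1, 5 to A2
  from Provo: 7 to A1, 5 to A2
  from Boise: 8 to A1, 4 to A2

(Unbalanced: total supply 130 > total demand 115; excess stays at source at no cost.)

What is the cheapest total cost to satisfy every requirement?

465

A cheapest plan:
  Yuma to A1: 40 × €3 = €120
  Yuma to A2: 5 × €5 = €25
  Provo to A2: 40 × €5 = €200
  Boise to A2: 30 × €4 = €120
Total = 120 + 25 + 200 + 120 = €465.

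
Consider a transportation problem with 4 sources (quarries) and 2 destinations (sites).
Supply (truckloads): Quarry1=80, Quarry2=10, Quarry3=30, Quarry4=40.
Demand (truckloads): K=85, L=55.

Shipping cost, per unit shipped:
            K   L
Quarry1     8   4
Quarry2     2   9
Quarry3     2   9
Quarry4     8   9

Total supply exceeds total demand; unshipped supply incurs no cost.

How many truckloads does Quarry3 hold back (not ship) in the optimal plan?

0

Minimum-cost shipments:
  Quarry1→K: 5 × 8 = 40
  Quarry1→L: 55 × 4 = 220
  Quarry2→K: 10 × 2 = 20
  Quarry3→K: 30 × 2 = 60
  Quarry4→K: 40 × 8 = 320
Total cost = 660.
Quarry3 ships 30 of its 30, leaving 0.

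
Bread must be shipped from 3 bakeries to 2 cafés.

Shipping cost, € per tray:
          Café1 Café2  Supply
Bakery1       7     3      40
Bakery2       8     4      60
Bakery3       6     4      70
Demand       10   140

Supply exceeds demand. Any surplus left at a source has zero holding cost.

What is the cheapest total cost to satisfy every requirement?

An optimal shipping plan:
  Bakery1 to Café2: 40 × €3 = €120
  Bakery2 to Café2: 40 × €4 = €160
  Bakery3 to Café1: 10 × €6 = €60
  Bakery3 to Café2: 60 × €4 = €240
Total = 120 + 160 + 60 + 240 = €580.
(Supply check: Bakery1 ships 40; Bakery2 ships 40; Bakery3 ships 70.)

580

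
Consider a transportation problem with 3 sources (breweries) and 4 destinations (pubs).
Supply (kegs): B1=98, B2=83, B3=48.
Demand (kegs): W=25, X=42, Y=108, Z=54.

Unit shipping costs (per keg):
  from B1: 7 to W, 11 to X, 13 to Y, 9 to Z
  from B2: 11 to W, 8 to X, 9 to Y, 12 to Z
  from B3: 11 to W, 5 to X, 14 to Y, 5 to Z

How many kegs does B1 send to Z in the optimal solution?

The minimum-cost plan:
  B1 to W: 25 × 7 = 175
  B1 to Y: 25 × 13 = 325
  B1 to Z: 48 × 9 = 432
  B2 to Y: 83 × 9 = 747
  B3 to X: 42 × 5 = 210
  B3 to Z: 6 × 5 = 30
Total cost = 1919.
So B1→Z carries 48 kegs.

48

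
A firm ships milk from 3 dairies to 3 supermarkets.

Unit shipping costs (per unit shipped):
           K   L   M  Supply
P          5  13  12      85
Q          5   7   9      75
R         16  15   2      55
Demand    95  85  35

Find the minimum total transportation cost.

1300

A cheapest plan:
  P->K: 85 crates
  Q->K: 10 crates
  Q->L: 65 crates
  R->L: 20 crates
  R->M: 35 crates
Total cost = 1300.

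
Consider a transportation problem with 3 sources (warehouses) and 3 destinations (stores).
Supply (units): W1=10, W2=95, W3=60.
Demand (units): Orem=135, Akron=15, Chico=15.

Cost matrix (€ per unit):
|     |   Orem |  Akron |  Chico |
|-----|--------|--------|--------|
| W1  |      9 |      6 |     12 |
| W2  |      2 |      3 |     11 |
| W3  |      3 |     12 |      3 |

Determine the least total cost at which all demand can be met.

Optimal allocation:
  W1–Akron: 10 × €6 = €60
  W2–Orem: 90 × €2 = €180
  W2–Akron: 5 × €3 = €15
  W3–Orem: 45 × €3 = €135
  W3–Chico: 15 × €3 = €45
Total = 60 + 180 + 15 + 135 + 45 = €435.
(Supply check: W1 ships 10; W2 ships 95; W3 ships 60.)

435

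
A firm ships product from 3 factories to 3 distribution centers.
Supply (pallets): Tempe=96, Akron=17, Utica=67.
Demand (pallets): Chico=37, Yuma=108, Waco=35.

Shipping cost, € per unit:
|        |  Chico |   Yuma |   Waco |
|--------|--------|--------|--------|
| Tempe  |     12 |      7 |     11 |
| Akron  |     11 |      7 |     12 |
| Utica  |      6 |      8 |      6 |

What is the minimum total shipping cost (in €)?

One minimum-cost allocation:
  Tempe–Yuma: 91 × €7 = €637
  Tempe–Waco: 5 × €11 = €55
  Akron–Yuma: 17 × €7 = €119
  Utica–Chico: 37 × €6 = €222
  Utica–Waco: 30 × €6 = €180
Total = 637 + 55 + 119 + 222 + 180 = €1213.

1213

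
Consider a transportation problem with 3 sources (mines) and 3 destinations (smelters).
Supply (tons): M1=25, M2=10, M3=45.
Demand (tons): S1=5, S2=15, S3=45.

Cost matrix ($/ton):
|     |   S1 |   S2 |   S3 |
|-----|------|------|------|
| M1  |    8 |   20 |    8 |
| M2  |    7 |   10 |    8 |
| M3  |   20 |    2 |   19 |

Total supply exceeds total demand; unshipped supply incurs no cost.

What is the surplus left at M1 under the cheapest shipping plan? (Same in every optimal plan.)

0

An optimal plan:
  M1→S3: 25 × $8 = $200
  M2→S1: 5 × $7 = $35
  M2→S3: 5 × $8 = $40
  M3→S2: 15 × $2 = $30
  M3→S3: 15 × $19 = $285
Total cost = $590.
M1 ships 25 of its 25, leaving 0.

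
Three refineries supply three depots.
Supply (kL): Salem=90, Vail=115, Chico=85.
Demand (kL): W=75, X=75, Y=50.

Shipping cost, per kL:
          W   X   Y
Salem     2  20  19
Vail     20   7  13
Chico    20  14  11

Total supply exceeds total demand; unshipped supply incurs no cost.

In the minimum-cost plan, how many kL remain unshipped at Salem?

15

An optimal plan:
  Salem to W: 75 × 2 = 150
  Vail to X: 75 × 7 = 525
  Chico to Y: 50 × 11 = 550
Total cost = 1225.
Salem ships 75 of its 90, leaving 15.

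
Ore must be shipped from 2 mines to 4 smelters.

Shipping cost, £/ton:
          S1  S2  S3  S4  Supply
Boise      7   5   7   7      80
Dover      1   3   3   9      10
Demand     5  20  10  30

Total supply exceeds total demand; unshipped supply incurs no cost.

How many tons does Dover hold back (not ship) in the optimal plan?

0

Minimum-cost shipments:
  Boise→S2: 20 × £5 = £100
  Boise→S3: 5 × £7 = £35
  Boise→S4: 30 × £7 = £210
  Dover→S1: 5 × £1 = £5
  Dover→S3: 5 × £3 = £15
Total cost = £365.
Dover ships 10 of its 10, leaving 0.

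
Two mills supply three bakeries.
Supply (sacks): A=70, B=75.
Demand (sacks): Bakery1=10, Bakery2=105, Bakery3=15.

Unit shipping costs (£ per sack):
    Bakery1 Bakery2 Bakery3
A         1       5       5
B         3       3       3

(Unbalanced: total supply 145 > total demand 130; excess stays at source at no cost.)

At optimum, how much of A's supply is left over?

An optimal plan:
  A→Bakery1: 10 × £1 = £10
  A→Bakery2: 30 × £5 = £150
  A→Bakery3: 15 × £5 = £75
  B→Bakery2: 75 × £3 = £225
Total cost = £460.
A ships 55 of its 70, leaving 15.

15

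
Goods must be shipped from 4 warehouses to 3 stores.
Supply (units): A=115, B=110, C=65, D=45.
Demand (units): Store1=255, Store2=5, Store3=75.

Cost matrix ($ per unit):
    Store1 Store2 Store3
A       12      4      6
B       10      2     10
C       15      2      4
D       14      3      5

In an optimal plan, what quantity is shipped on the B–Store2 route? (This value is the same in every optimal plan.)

Solving gives:
  A->Store1: 115 × $12 = $1380
  B->Store1: 110 × $10 = $1100
  C->Store3: 65 × $4 = $260
  D->Store1: 30 × $14 = $420
  D->Store2: 5 × $3 = $15
  D->Store3: 10 × $5 = $50
Total cost = $3225.
The route B→Store2 is not used.

0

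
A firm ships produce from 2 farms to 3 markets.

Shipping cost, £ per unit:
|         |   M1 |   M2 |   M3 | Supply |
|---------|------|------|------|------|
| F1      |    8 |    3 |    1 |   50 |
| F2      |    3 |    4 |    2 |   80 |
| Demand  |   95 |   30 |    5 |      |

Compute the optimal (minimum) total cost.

455

One minimum-cost allocation:
  F1→M1: 15 × £8 = £120
  F1→M2: 30 × £3 = £90
  F1→M3: 5 × £1 = £5
  F2→M1: 80 × £3 = £240
Total = 120 + 90 + 5 + 240 = £455.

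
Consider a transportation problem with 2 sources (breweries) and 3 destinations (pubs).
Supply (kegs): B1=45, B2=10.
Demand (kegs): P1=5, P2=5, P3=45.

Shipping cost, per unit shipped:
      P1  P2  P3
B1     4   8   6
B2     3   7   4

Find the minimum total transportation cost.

310

One minimum-cost allocation:
  B1–P1: 5 × 4 = 20
  B1–P2: 5 × 8 = 40
  B1–P3: 35 × 6 = 210
  B2–P3: 10 × 4 = 40
Total = 20 + 40 + 210 + 40 = 310.
(Supply check: B1 ships 45; B2 ships 10.)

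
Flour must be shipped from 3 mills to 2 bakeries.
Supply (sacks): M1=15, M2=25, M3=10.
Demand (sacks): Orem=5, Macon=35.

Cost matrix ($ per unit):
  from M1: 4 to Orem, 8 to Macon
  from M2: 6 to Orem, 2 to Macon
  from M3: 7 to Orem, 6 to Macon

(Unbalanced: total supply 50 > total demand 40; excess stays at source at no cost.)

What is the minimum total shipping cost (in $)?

An optimal shipping plan:
  M1–Orem: 5 sacks
  M2–Macon: 25 sacks
  M3–Macon: 10 sacks
Total cost = $130.

130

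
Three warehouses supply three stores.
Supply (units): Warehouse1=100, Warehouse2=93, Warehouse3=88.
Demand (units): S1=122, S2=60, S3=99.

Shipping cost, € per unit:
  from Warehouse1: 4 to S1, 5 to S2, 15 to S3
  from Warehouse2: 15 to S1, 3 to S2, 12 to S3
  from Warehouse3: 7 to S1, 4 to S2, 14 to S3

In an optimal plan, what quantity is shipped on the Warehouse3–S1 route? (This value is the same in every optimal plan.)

Optimal shipments:
  Warehouse1→S1: 100 × €4 = €400
  Warehouse2→S3: 93 × €12 = €1116
  Warehouse3→S1: 22 × €7 = €154
  Warehouse3→S2: 60 × €4 = €240
  Warehouse3→S3: 6 × €14 = €84
Total cost = €1994.
So Warehouse3→S1 carries 22 units.

22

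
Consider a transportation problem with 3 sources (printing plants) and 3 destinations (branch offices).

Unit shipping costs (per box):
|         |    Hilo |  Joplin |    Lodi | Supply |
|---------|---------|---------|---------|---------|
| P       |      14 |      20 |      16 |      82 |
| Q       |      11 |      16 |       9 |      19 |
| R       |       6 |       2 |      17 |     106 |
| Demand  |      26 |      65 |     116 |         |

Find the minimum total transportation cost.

2024

An optimal shipping plan:
  P->Lodi: 82 boxes
  Q->Lodi: 19 boxes
  R->Hilo: 26 boxes
  R->Joplin: 65 boxes
  R->Lodi: 15 boxes
Total cost = 2024.
(Supply check: P ships 82; Q ships 19; R ships 106.)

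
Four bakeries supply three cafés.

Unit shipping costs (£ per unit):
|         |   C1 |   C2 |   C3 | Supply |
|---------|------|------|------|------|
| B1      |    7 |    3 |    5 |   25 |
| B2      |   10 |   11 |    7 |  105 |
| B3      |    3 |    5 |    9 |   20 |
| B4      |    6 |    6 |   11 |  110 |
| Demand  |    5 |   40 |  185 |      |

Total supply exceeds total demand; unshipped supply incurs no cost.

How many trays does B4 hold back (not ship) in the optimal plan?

An optimal plan:
  B1->C3: 25 trays
  B2->C3: 105 trays
  B3->C1: 5 trays
  B3->C3: 15 trays
  B4->C2: 40 trays
  B4->C3: 40 trays
Total cost = £1690.
B4 ships 80 of its 110, leaving 30.

30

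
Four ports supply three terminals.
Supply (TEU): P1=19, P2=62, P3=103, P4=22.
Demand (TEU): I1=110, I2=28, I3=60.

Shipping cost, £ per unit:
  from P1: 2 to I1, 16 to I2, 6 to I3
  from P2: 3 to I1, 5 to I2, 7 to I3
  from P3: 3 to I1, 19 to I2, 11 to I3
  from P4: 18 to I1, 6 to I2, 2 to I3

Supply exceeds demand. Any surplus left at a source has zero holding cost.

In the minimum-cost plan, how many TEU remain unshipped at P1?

An optimal plan:
  P1 to I3: 19 TEU
  P2 to I1: 7 TEU
  P2 to I2: 28 TEU
  P2 to I3: 19 TEU
  P3 to I1: 103 TEU
  P4 to I3: 22 TEU
Total cost = £761.
P1 ships 19 of its 19, leaving 0.

0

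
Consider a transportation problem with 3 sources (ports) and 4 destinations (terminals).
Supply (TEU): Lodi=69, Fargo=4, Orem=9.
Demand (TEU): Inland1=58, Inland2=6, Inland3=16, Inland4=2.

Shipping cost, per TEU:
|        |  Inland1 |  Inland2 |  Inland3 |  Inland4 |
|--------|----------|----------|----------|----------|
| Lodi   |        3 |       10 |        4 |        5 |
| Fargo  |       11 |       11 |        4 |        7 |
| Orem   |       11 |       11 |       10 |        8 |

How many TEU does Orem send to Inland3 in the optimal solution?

1

The minimum-cost plan:
  Lodi→Inland1: 58 × 3 = 174
  Lodi→Inland3: 11 × 4 = 44
  Fargo→Inland3: 4 × 4 = 16
  Orem→Inland2: 6 × 11 = 66
  Orem→Inland3: 1 × 10 = 10
  Orem→Inland4: 2 × 8 = 16
Total cost = 326.
So Orem→Inland3 carries 1 TEU.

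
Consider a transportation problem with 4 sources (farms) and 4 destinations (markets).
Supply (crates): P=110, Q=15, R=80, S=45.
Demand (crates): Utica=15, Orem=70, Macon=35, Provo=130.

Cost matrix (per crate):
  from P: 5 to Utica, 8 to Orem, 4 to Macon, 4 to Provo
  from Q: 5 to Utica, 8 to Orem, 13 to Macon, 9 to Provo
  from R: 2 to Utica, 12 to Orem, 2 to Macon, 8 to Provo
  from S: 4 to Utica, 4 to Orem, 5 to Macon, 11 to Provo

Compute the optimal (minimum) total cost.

1120

A cheapest plan:
  P to Provo: 110 × 4 = 440
  Q to Orem: 15 × 8 = 120
  R to Utica: 15 × 2 = 30
  R to Orem: 10 × 12 = 120
  R to Macon: 35 × 2 = 70
  R to Provo: 20 × 8 = 160
  S to Orem: 45 × 4 = 180
Total = 440 + 120 + 30 + 120 + 70 + 160 + 180 = 1120.
(Supply check: P ships 110; Q ships 15; R ships 80; S ships 45.)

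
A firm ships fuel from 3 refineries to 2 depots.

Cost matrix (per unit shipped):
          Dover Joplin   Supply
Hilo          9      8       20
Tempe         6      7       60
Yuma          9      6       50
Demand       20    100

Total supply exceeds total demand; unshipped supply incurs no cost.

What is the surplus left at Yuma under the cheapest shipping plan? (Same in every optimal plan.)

0

Minimum-cost shipments:
  Hilo to Joplin: 10 kL
  Tempe to Dover: 20 kL
  Tempe to Joplin: 40 kL
  Yuma to Joplin: 50 kL
Total cost = 780.
Yuma ships 50 of its 50, leaving 0.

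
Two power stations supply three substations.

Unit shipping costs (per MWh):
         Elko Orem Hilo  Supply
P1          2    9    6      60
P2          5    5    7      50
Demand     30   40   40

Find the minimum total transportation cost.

510

A cheapest plan:
  P1->Elko: 30 × 2 = 60
  P1->Hilo: 30 × 6 = 180
  P2->Orem: 40 × 5 = 200
  P2->Hilo: 10 × 7 = 70
Total = 60 + 180 + 200 + 70 = 510.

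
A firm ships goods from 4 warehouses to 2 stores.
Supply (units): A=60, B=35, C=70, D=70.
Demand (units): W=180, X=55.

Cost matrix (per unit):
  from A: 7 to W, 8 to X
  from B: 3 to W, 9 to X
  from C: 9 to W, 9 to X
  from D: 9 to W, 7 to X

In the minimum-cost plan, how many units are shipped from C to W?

70

Solving gives:
  A–W: 60 × 7 = 420
  B–W: 35 × 3 = 105
  C–W: 70 × 9 = 630
  D–W: 15 × 9 = 135
  D–X: 55 × 7 = 385
Total cost = 1675.
So C→W carries 70 units.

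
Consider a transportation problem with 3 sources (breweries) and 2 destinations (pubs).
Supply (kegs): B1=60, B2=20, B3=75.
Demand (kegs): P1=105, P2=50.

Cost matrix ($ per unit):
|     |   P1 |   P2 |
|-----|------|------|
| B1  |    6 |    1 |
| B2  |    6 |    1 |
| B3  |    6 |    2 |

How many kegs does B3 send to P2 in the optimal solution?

0

The minimum-cost plan:
  B1→P1: 10 × $6 = $60
  B1→P2: 50 × $1 = $50
  B2→P1: 20 × $6 = $120
  B3→P1: 75 × $6 = $450
Total cost = $680.
The route B3→P2 is not used.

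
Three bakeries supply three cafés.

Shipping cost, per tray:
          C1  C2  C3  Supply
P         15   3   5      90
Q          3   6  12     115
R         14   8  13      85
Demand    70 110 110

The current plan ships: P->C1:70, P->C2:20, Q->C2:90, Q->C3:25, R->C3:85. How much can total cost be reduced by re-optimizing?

Current plan cost = 70·15 + 20·3 + 90·6 + 25·12 + 85·13 = 3055.
Optimal plan:
  P to C3: 90 × 5 = 450
  Q to C1: 70 × 3 = 210
  Q to C2: 45 × 6 = 270
  R to C2: 65 × 8 = 520
  R to C3: 20 × 13 = 260
Optimal cost = 1710.
Saving = 3055 − 1710 = 1345.

1345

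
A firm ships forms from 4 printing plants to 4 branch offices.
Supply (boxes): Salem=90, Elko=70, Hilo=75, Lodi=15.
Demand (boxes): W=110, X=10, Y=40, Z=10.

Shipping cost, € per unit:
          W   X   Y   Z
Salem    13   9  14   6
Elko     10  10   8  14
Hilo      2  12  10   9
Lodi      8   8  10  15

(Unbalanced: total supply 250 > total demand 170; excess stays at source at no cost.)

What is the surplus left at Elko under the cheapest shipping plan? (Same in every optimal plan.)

An optimal plan:
  Salem–X: 10 boxes
  Salem–Z: 10 boxes
  Elko–W: 20 boxes
  Elko–Y: 40 boxes
  Hilo–W: 75 boxes
  Lodi–W: 15 boxes
Total cost = €940.
Elko ships 60 of its 70, leaving 10.

10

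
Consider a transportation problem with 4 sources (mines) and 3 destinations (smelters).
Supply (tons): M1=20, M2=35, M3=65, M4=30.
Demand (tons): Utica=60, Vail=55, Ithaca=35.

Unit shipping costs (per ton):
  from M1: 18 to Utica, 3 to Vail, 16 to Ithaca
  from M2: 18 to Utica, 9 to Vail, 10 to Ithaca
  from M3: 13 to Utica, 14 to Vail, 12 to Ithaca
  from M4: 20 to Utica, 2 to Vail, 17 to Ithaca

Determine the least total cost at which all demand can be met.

1305

A cheapest plan:
  M1->Vail: 20 tons
  M2->Vail: 5 tons
  M2->Ithaca: 30 tons
  M3->Utica: 60 tons
  M3->Ithaca: 5 tons
  M4->Vail: 30 tons
Total cost = 1305.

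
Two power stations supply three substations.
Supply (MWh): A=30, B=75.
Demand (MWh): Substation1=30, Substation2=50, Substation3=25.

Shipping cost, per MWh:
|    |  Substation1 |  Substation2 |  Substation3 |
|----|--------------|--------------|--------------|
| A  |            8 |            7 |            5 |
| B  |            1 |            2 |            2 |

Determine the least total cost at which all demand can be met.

280

A cheapest plan:
  A->Substation2: 5 × 7 = 35
  A->Substation3: 25 × 5 = 125
  B->Substation1: 30 × 1 = 30
  B->Substation2: 45 × 2 = 90
Total = 35 + 125 + 30 + 90 = 280.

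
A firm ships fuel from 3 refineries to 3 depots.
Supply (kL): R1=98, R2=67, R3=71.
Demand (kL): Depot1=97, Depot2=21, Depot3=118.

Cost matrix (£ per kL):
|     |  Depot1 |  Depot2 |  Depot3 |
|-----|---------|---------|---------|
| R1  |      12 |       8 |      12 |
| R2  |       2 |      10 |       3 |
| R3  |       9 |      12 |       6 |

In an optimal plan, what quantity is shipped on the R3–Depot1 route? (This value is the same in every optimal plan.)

Solving gives:
  R1 to Depot1: 30 × £12 = £360
  R1 to Depot2: 21 × £8 = £168
  R1 to Depot3: 47 × £12 = £564
  R2 to Depot1: 67 × £2 = £134
  R3 to Depot3: 71 × £6 = £426
Total cost = £1652.
The route R3→Depot1 is not used.

0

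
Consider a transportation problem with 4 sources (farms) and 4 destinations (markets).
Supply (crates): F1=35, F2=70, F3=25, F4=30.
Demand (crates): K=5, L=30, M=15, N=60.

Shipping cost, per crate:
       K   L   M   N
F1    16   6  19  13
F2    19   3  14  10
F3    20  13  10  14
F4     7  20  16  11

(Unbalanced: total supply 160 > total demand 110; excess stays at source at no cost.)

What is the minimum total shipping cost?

895

A cheapest plan:
  F2 to L: 30 × 3 = 90
  F2 to N: 40 × 10 = 400
  F3 to M: 15 × 10 = 150
  F4 to K: 5 × 7 = 35
  F4 to N: 20 × 11 = 220
Total = 90 + 400 + 150 + 35 + 220 = 895.
(Supply check: F1 ships 0; F2 ships 70; F3 ships 15; F4 ships 25.)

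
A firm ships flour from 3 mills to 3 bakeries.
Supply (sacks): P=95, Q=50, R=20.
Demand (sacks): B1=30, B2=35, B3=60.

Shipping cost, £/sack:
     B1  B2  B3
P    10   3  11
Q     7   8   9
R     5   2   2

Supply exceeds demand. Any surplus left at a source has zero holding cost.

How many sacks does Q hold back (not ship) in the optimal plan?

Minimum-cost shipments:
  P–B2: 35 × £3 = £105
  P–B3: 20 × £11 = £220
  Q–B1: 30 × £7 = £210
  Q–B3: 20 × £9 = £180
  R–B3: 20 × £2 = £40
Total cost = £755.
Q ships 50 of its 50, leaving 0.

0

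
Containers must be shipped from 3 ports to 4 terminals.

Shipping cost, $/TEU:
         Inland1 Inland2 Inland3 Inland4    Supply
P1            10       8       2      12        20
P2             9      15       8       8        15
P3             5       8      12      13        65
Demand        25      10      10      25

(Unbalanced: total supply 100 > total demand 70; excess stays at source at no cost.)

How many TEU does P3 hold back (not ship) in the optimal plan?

30

An optimal plan:
  P1 to Inland3: 10 × $2 = $20
  P1 to Inland4: 10 × $12 = $120
  P2 to Inland4: 15 × $8 = $120
  P3 to Inland1: 25 × $5 = $125
  P3 to Inland2: 10 × $8 = $80
Total cost = $465.
P3 ships 35 of its 65, leaving 30.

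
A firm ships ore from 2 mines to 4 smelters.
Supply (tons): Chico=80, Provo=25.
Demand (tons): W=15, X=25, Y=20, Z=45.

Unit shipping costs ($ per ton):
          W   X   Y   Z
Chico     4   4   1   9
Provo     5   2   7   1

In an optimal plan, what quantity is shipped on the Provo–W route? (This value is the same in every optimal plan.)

Optimal shipments:
  Chico→W: 15 × $4 = $60
  Chico→X: 25 × $4 = $100
  Chico→Y: 20 × $1 = $20
  Chico→Z: 20 × $9 = $180
  Provo→Z: 25 × $1 = $25
Total cost = $385.
The route Provo→W is not used.

0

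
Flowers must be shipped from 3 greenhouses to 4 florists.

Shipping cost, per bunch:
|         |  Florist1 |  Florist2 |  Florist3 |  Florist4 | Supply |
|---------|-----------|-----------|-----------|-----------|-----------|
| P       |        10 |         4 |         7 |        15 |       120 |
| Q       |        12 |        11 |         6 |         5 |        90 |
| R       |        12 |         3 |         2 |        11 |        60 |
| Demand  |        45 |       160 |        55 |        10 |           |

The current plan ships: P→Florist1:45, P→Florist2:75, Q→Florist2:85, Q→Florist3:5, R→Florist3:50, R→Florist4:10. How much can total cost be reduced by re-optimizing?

485

Current plan cost = 45·10 + 75·4 + 85·11 + 5·6 + 50·2 + 10·11 = 1925.
Optimal plan:
  P->Florist2: 120 × 4 = 480
  Q->Florist1: 45 × 12 = 540
  Q->Florist3: 35 × 6 = 210
  Q->Florist4: 10 × 5 = 50
  R->Florist2: 40 × 3 = 120
  R->Florist3: 20 × 2 = 40
Optimal cost = 1440.
Saving = 1925 − 1440 = 485.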